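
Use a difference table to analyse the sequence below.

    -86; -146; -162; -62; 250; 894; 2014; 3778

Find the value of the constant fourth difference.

24

D1: -60, -16, 100, 312, 644, 1120, 1764
D2: 44, 116, 212, 332, 476, 644
D3: 72, 96, 120, 144, 168
D4: 24, 24, 24, 24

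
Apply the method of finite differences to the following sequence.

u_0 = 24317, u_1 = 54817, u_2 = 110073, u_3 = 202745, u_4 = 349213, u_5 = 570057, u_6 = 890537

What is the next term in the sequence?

1341073

Δ: 30500, 55256, 92672, 146468, 220844, 320480
Δ²: 24756, 37416, 53796, 74376, 99636
Δ³: 12660, 16380, 20580, 25260
Δ⁴: 3720, 4200, 4680
Δ⁵: 480, 480
The fifth differences are constant (480).
4680 + 480 = 5160;  25260 + 5160 = 30420;  99636 + 30420 = 130056;  320480 + 130056 = 450536;  890537 + 450536 = 1341073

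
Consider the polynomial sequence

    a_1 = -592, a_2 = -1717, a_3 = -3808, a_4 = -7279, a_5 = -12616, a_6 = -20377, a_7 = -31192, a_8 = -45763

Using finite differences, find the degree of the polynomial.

4

First differences: -1125, -2091, -3471, -5337, -7761, -10815, -14571
Second differences: -966, -1380, -1866, -2424, -3054, -3756
Third differences: -414, -486, -558, -630, -702
Fourth differences: -72, -72, -72, -72
The fourth differences are constant, so the polynomial has degree 4.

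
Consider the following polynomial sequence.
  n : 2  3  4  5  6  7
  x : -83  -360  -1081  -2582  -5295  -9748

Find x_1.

-10

D1: -277  -721  -1501  -2713  -4453
D2: -444  -780  -1212  -1740
D3: -336  -432  -528
D4: -96  -96
The fourth differences are constant at -96.
Work back: -336 + 96 = -240;  -444 + 240 = -204;  -277 + 204 = -73;  -83 + 73 = -10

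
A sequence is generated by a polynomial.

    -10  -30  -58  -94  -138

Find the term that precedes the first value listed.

D1: -20, -28, -36, -44
D2: -8, -8, -8
The second differences are constant at -8.
Work back: -20 + 8 = -12;  -10 + 12 = 2

2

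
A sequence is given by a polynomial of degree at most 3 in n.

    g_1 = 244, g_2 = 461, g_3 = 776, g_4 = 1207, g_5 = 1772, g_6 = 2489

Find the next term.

D1: 217 , 315 , 431 , 565 , 717
D2: 98 , 116 , 134 , 152
D3: 18 , 18 , 18
Constant third difference = 18, so extend:
152 + 18 = 170;  717 + 170 = 887;  2489 + 887 = 3376

3376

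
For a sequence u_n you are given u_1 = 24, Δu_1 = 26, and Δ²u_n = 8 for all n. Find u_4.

126

Build the table forward from the leading diagonal:
D2: 8  8  8  8
D1: 26  34  42  50
u: 24  50  84  126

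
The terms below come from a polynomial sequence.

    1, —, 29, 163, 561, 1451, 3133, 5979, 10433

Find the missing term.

3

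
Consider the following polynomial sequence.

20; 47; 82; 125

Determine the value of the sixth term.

235

Δ: 27, 35, 43
Δ²: 8, 8
Constant second difference = 8, so extend:
43 + 8 = 51;  125 + 51 = 176
51 + 8 = 59;  176 + 59 = 235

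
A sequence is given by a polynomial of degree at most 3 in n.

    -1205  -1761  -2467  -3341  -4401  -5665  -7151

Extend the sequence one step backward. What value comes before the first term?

-781

D1: -556, -706, -874, -1060, -1264, -1486
D2: -150, -168, -186, -204, -222
D3: -18, -18, -18, -18
The third differences are constant at -18.
Work back: -150 + 18 = -132;  -556 + 132 = -424;  -1205 + 424 = -781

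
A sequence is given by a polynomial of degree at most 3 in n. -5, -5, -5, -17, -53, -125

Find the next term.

-245

Δ: 0  0  -12  -36  -72
Δ²: 0  -12  -24  -36
Δ³: -12  -12  -12
The third differences are constant (-12).
-36 − 12 = -48;  -72 − 48 = -120;  -125 − 120 = -245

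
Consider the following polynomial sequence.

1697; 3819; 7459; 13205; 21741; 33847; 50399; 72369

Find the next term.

2122 , 3640 , 5746 , 8536 , 12106 , 16552 , 21970
1518 , 2106 , 2790 , 3570 , 4446 , 5418
588 , 684 , 780 , 876 , 972
96 , 96 , 96 , 96
The fourth differences are constant (96).
972 + 96 = 1068;  5418 + 1068 = 6486;  21970 + 6486 = 28456;  72369 + 28456 = 100825

100825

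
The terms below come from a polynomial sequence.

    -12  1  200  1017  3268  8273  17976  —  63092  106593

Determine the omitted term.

Using the first 7 terms:
First differences: 13, 199, 817, 2251, 5005, 9703
Second differences: 186, 618, 1434, 2754, 4698
Third differences: 432, 816, 1320, 1944
Fourth differences: 384, 504, 624
Fifth differences: 120, 120
Constant fifth difference = 120.
Extend forward: 624 + 120 = 744;  1944 + 744 = 2688;  4698 + 2688 = 7386;  9703 + 7386 = 17089;  17976 + 17089 = 35065

35065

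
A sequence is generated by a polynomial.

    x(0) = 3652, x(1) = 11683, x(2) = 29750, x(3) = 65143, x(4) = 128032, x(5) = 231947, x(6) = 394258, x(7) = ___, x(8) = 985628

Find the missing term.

636655

Using the first 7 terms:
D1: 8031  18067  35393  62889  103915  162311
D2: 10036  17326  27496  41026  58396
D3: 7290  10170  13530  17370
D4: 2880  3360  3840
D5: 480  480
Constant fifth difference = 480.
Extend forward: 3840 + 480 = 4320;  17370 + 4320 = 21690;  58396 + 21690 = 80086;  162311 + 80086 = 242397;  394258 + 242397 = 636655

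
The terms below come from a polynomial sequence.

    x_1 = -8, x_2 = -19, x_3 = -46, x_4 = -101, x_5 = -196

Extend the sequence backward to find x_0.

Δ: -11  -27  -55  -95
Δ²: -16  -28  -40
Δ³: -12  -12
The third differences are constant at -12.
Work back: -16 + 12 = -4;  -11 + 4 = -7;  -8 + 7 = -1

-1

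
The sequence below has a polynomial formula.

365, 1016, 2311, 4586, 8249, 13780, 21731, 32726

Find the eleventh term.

91295

Δ: 651 , 1295 , 2275 , 3663 , 5531 , 7951 , 10995
Δ²: 644 , 980 , 1388 , 1868 , 2420 , 3044
Δ³: 336 , 408 , 480 , 552 , 624
Δ⁴: 72 , 72 , 72 , 72
Fourth differences constant at 72.
624 + 72 = 696;  3044 + 696 = 3740;  10995 + 3740 = 14735;  32726 + 14735 = 47461
696 + 72 = 768;  3740 + 768 = 4508;  14735 + 4508 = 19243;  47461 + 19243 = 66704
768 + 72 = 840;  4508 + 840 = 5348;  19243 + 5348 = 24591;  66704 + 24591 = 91295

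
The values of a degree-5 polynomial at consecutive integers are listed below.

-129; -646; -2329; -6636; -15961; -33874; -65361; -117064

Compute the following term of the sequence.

-197521

D1: -517, -1683, -4307, -9325, -17913, -31487, -51703
D2: -1166, -2624, -5018, -8588, -13574, -20216
D3: -1458, -2394, -3570, -4986, -6642
D4: -936, -1176, -1416, -1656
D5: -240, -240, -240
Fifth differences constant at -240.
-1656 − 240 = -1896;  -6642 − 1896 = -8538;  -20216 − 8538 = -28754;  -51703 − 28754 = -80457;  -117064 − 80457 = -197521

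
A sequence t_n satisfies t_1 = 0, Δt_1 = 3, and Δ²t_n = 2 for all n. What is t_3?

8

Build the table forward from the leading diagonal:
D2: 2  2  2
D1: 3  5  7
t: 0  3  8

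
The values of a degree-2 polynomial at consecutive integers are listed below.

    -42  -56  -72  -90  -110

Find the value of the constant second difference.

D1: -14, -16, -18, -20
D2: -2, -2, -2

-2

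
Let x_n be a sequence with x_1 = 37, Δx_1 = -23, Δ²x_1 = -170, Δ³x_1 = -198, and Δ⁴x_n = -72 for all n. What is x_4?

-740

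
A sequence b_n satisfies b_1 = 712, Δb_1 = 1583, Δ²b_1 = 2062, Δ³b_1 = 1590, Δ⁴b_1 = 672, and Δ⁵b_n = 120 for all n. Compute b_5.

26448

Build the table forward from the leading diagonal:
Fifth differences: 120  120  120  120  120
Fourth differences: 672  792  912  1032  1152
Third differences: 1590  2262  3054  3966  4998
Second differences: 2062  3652  5914  8968  12934
First differences: 1583  3645  7297  13211  22179
b: 712  2295  5940  13237  26448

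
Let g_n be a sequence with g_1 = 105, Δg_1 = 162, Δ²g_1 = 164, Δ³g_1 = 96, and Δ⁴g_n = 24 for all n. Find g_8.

8883

Build the table forward from the leading diagonal:
D4: 24, 24, 24, 24, 24, 24, 24, 24
D3: 96, 120, 144, 168, 192, 216, 240, 264
D2: 164, 260, 380, 524, 692, 884, 1100, 1340
D1: 162, 326, 586, 966, 1490, 2182, 3066, 4166
g: 105, 267, 593, 1179, 2145, 3635, 5817, 8883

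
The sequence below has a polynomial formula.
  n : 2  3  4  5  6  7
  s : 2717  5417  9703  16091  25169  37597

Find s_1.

1159

First differences: 2700  4286  6388  9078  12428
Second differences: 1586  2102  2690  3350
Third differences: 516  588  660
Fourth differences: 72  72
The fourth differences are constant at 72.
Work back: 516 − 72 = 444;  1586 − 444 = 1142;  2700 − 1142 = 1558;  2717 − 1558 = 1159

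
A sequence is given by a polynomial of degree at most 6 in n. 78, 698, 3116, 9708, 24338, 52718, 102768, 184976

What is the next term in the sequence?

D1: 620, 2418, 6592, 14630, 28380, 50050, 82208
D2: 1798, 4174, 8038, 13750, 21670, 32158
D3: 2376, 3864, 5712, 7920, 10488
D4: 1488, 1848, 2208, 2568
D5: 360, 360, 360
Fifth differences constant at 360.
2568 + 360 = 2928;  10488 + 2928 = 13416;  32158 + 13416 = 45574;  82208 + 45574 = 127782;  184976 + 127782 = 312758

312758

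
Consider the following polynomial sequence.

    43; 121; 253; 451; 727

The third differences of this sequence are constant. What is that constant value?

D1: 78, 132, 198, 276
D2: 54, 66, 78
D3: 12, 12

12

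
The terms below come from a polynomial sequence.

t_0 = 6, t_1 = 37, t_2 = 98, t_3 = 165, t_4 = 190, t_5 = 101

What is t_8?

-1930

31 , 61 , 67 , 25 , -89
30 , 6 , -42 , -114
-24 , -48 , -72
-24 , -24
The fourth differences are constant (-24).
-72 − 24 = -96;  -114 − 96 = -210;  -89 − 210 = -299;  101 − 299 = -198
-96 − 24 = -120;  -210 − 120 = -330;  -299 − 330 = -629;  -198 − 629 = -827
-120 − 24 = -144;  -330 − 144 = -474;  -629 − 474 = -1103;  -827 − 1103 = -1930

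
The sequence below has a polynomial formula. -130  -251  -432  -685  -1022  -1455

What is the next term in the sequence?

-1996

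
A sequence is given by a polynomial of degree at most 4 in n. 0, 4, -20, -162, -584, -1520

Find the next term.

-3276

4, -24, -142, -422, -936
-28, -118, -280, -514
-90, -162, -234
-72, -72
Constant fourth difference = -72, so extend:
-234 − 72 = -306;  -514 − 306 = -820;  -936 − 820 = -1756;  -1520 − 1756 = -3276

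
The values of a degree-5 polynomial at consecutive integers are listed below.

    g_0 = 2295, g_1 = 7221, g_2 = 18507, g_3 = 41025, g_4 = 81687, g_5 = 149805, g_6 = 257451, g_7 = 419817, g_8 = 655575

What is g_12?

Δ: 4926 , 11286 , 22518 , 40662 , 68118 , 107646 , 162366 , 235758
Δ²: 6360 , 11232 , 18144 , 27456 , 39528 , 54720 , 73392
Δ³: 4872 , 6912 , 9312 , 12072 , 15192 , 18672
Δ⁴: 2040 , 2400 , 2760 , 3120 , 3480
Δ⁵: 360 , 360 , 360 , 360
Constant fifth difference = 360, so extend:
3480 + 360 = 3840;  18672 + 3840 = 22512;  73392 + 22512 = 95904;  235758 + 95904 = 331662;  655575 + 331662 = 987237
3840 + 360 = 4200;  22512 + 4200 = 26712;  95904 + 26712 = 122616;  331662 + 122616 = 454278;  987237 + 454278 = 1441515
4200 + 360 = 4560;  26712 + 4560 = 31272;  122616 + 31272 = 153888;  454278 + 153888 = 608166;  1441515 + 608166 = 2049681
4560 + 360 = 4920;  31272 + 4920 = 36192;  153888 + 36192 = 190080;  608166 + 190080 = 798246;  2049681 + 798246 = 2847927

2847927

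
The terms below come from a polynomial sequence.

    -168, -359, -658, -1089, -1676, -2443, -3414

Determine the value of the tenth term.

-7791

Δ: -191, -299, -431, -587, -767, -971
Δ²: -108, -132, -156, -180, -204
Δ³: -24, -24, -24, -24
The third differences are constant (-24).
-204 − 24 = -228;  -971 − 228 = -1199;  -3414 − 1199 = -4613
-228 − 24 = -252;  -1199 − 252 = -1451;  -4613 − 1451 = -6064
-252 − 24 = -276;  -1451 − 276 = -1727;  -6064 − 1727 = -7791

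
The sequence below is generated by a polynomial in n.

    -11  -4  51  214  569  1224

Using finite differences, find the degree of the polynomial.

4

Δ: 7, 55, 163, 355, 655
Δ²: 48, 108, 192, 300
Δ³: 60, 84, 108
Δ⁴: 24, 24
The fourth differences are constant, so the polynomial has degree 4.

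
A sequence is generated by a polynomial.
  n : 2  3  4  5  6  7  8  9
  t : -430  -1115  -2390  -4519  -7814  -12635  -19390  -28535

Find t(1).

First differences: -685, -1275, -2129, -3295, -4821, -6755, -9145
Second differences: -590, -854, -1166, -1526, -1934, -2390
Third differences: -264, -312, -360, -408, -456
Fourth differences: -48, -48, -48, -48
The fourth differences are constant at -48.
Work back: -264 + 48 = -216;  -590 + 216 = -374;  -685 + 374 = -311;  -430 + 311 = -119

-119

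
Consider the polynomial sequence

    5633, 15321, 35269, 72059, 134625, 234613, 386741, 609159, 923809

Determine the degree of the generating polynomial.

5

Δ: 9688, 19948, 36790, 62566, 99988, 152128, 222418, 314650
Δ²: 10260, 16842, 25776, 37422, 52140, 70290, 92232
Δ³: 6582, 8934, 11646, 14718, 18150, 21942
Δ⁴: 2352, 2712, 3072, 3432, 3792
Δ⁵: 360, 360, 360, 360
The fifth differences are constant, so the polynomial has degree 5.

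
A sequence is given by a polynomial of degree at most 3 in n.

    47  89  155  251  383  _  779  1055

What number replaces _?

557

Using the first 5 terms:
Δ: 42  66  96  132
Δ²: 24  30  36
Δ³: 6  6
Constant third difference = 6.
Extend forward: 36 + 6 = 42;  132 + 42 = 174;  383 + 174 = 557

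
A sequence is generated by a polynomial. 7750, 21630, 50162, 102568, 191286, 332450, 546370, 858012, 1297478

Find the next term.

1900486

Δ: 13880 , 28532 , 52406 , 88718 , 141164 , 213920 , 311642 , 439466
Δ²: 14652 , 23874 , 36312 , 52446 , 72756 , 97722 , 127824
Δ³: 9222 , 12438 , 16134 , 20310 , 24966 , 30102
Δ⁴: 3216 , 3696 , 4176 , 4656 , 5136
Δ⁵: 480 , 480 , 480 , 480
Constant fifth difference = 480, so extend:
5136 + 480 = 5616;  30102 + 5616 = 35718;  127824 + 35718 = 163542;  439466 + 163542 = 603008;  1297478 + 603008 = 1900486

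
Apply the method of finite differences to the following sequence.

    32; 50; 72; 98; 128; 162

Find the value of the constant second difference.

D1: 18, 22, 26, 30, 34
D2: 4, 4, 4, 4

4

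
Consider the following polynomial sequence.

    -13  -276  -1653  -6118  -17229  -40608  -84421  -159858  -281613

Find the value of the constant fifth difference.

-480

Δ: -263, -1377, -4465, -11111, -23379, -43813, -75437, -121755
Δ²: -1114, -3088, -6646, -12268, -20434, -31624, -46318
Δ³: -1974, -3558, -5622, -8166, -11190, -14694
Δ⁴: -1584, -2064, -2544, -3024, -3504
Δ⁵: -480, -480, -480, -480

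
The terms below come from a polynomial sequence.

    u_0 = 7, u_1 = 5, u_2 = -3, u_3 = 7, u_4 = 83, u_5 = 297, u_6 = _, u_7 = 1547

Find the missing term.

Using the first 6 terms:
-2  -8  10  76  214
-6  18  66  138
24  48  72
24  24
Constant fourth difference = 24.
Extend forward: 72 + 24 = 96;  138 + 96 = 234;  214 + 234 = 448;  297 + 448 = 745

745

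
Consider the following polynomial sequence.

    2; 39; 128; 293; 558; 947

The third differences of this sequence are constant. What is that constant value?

Δ: 37, 89, 165, 265, 389
Δ²: 52, 76, 100, 124
Δ³: 24, 24, 24

24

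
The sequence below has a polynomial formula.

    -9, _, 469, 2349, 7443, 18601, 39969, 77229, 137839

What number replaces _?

Using the last 7 terms:
Δ: 1880  5094  11158  21368  37260  60610
Δ²: 3214  6064  10210  15892  23350
Δ³: 2850  4146  5682  7458
Δ⁴: 1296  1536  1776
Δ⁵: 240  240
Constant fifth difference = 240.
Extend backward: 1296 − 240 = 1056;  2850 − 1056 = 1794;  3214 − 1794 = 1420;  1880 − 1420 = 460;  469 − 460 = 9

9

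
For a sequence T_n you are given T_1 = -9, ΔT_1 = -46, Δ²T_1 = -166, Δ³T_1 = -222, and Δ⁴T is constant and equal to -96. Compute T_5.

-2173

Build the table forward from the leading diagonal:
D4: -96  -96  -96  -96  -96
D3: -222  -318  -414  -510  -606
D2: -166  -388  -706  -1120  -1630
D1: -46  -212  -600  -1306  -2426
T: -9  -55  -267  -867  -2173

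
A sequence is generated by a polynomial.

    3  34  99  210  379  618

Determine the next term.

D1: 31, 65, 111, 169, 239
D2: 34, 46, 58, 70
D3: 12, 12, 12
The third differences are constant (12).
70 + 12 = 82;  239 + 82 = 321;  618 + 321 = 939

939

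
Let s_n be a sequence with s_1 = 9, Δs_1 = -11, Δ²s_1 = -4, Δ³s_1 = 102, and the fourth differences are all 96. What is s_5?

Build the table forward from the leading diagonal:
D4: 96  96  96  96  96
D3: 102  198  294  390  486
D2: -4  98  296  590  980
D1: -11  -15  83  379  969
s: 9  -2  -17  66  445

445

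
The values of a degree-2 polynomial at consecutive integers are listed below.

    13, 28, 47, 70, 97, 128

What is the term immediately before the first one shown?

2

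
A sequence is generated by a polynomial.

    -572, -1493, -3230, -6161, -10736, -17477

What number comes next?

-26978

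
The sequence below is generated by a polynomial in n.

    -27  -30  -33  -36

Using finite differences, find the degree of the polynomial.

1

D1: -3, -3, -3
The first differences are constant, so the polynomial has degree 1.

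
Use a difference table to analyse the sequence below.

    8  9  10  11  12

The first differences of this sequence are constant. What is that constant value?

1

Δ: 1, 1, 1, 1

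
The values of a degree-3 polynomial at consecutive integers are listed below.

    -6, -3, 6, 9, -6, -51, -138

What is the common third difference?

Δ: 3, 9, 3, -15, -45, -87
Δ²: 6, -6, -18, -30, -42
Δ³: -12, -12, -12, -12

-12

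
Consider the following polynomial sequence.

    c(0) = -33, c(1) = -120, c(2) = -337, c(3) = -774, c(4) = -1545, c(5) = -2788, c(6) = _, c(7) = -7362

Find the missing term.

-4665

Using the first 6 terms:
Δ: -87  -217  -437  -771  -1243
Δ²: -130  -220  -334  -472
Δ³: -90  -114  -138
Δ⁴: -24  -24
Constant fourth difference = -24.
Extend forward: -138 − 24 = -162;  -472 − 162 = -634;  -1243 − 634 = -1877;  -2788 − 1877 = -4665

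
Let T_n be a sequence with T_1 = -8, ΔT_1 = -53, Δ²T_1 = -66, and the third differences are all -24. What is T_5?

-712

Build the table forward from the leading diagonal:
Δ³: -24, -24, -24, -24, -24
Δ²: -66, -90, -114, -138, -162
Δ: -53, -119, -209, -323, -461
T: -8, -61, -180, -389, -712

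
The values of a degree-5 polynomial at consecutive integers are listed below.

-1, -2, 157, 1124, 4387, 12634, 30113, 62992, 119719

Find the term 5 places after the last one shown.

1261714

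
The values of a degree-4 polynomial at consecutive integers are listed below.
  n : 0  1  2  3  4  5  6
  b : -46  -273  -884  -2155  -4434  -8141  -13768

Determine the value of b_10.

-67836

First differences: -227, -611, -1271, -2279, -3707, -5627
Second differences: -384, -660, -1008, -1428, -1920
Third differences: -276, -348, -420, -492
Fourth differences: -72, -72, -72
Constant fourth difference = -72, so extend:
-492 − 72 = -564;  -1920 − 564 = -2484;  -5627 − 2484 = -8111;  -13768 − 8111 = -21879
-564 − 72 = -636;  -2484 − 636 = -3120;  -8111 − 3120 = -11231;  -21879 − 11231 = -33110
-636 − 72 = -708;  -3120 − 708 = -3828;  -11231 − 3828 = -15059;  -33110 − 15059 = -48169
-708 − 72 = -780;  -3828 − 780 = -4608;  -15059 − 4608 = -19667;  -48169 − 19667 = -67836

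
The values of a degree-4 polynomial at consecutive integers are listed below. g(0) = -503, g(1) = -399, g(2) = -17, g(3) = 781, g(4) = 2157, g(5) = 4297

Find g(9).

25057

First differences: 104 , 382 , 798 , 1376 , 2140
Second differences: 278 , 416 , 578 , 764
Third differences: 138 , 162 , 186
Fourth differences: 24 , 24
Fourth differences constant at 24.
186 + 24 = 210;  764 + 210 = 974;  2140 + 974 = 3114;  4297 + 3114 = 7411
210 + 24 = 234;  974 + 234 = 1208;  3114 + 1208 = 4322;  7411 + 4322 = 11733
234 + 24 = 258;  1208 + 258 = 1466;  4322 + 1466 = 5788;  11733 + 5788 = 17521
258 + 24 = 282;  1466 + 282 = 1748;  5788 + 1748 = 7536;  17521 + 7536 = 25057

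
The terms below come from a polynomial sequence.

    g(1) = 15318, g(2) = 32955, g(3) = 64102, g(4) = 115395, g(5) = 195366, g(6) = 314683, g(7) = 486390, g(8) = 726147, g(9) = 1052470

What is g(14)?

4860795

Δ: 17637, 31147, 51293, 79971, 119317, 171707, 239757, 326323
Δ²: 13510, 20146, 28678, 39346, 52390, 68050, 86566
Δ³: 6636, 8532, 10668, 13044, 15660, 18516
Δ⁴: 1896, 2136, 2376, 2616, 2856
Δ⁵: 240, 240, 240, 240
Fifth differences constant at 240.
2856 + 240 = 3096;  18516 + 3096 = 21612;  86566 + 21612 = 108178;  326323 + 108178 = 434501;  1052470 + 434501 = 1486971
3096 + 240 = 3336;  21612 + 3336 = 24948;  108178 + 24948 = 133126;  434501 + 133126 = 567627;  1486971 + 567627 = 2054598
3336 + 240 = 3576;  24948 + 3576 = 28524;  133126 + 28524 = 161650;  567627 + 161650 = 729277;  2054598 + 729277 = 2783875
3576 + 240 = 3816;  28524 + 3816 = 32340;  161650 + 32340 = 193990;  729277 + 193990 = 923267;  2783875 + 923267 = 3707142
3816 + 240 = 4056;  32340 + 4056 = 36396;  193990 + 36396 = 230386;  923267 + 230386 = 1153653;  3707142 + 1153653 = 4860795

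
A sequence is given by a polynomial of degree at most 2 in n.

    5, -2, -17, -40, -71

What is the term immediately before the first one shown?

4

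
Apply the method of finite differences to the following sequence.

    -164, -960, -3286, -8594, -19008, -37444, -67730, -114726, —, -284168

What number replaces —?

Using the first 8 terms:
D1: -796, -2326, -5308, -10414, -18436, -30286, -46996
D2: -1530, -2982, -5106, -8022, -11850, -16710
D3: -1452, -2124, -2916, -3828, -4860
D4: -672, -792, -912, -1032
D5: -120, -120, -120
Constant fifth difference = -120.
Extend forward: -1032 − 120 = -1152;  -4860 − 1152 = -6012;  -16710 − 6012 = -22722;  -46996 − 22722 = -69718;  -114726 − 69718 = -184444

-184444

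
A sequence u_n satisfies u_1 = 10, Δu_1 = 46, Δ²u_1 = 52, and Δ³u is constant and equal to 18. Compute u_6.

Build the table forward from the leading diagonal:
D3: 18  18  18  18  18  18
D2: 52  70  88  106  124  142
D1: 46  98  168  256  362  486
u: 10  56  154  322  578  940

940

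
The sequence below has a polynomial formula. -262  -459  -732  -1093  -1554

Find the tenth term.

Δ: -197, -273, -361, -461
Δ²: -76, -88, -100
Δ³: -12, -12
Constant third difference = -12, so extend:
-100 − 12 = -112;  -461 − 112 = -573;  -1554 − 573 = -2127
-112 − 12 = -124;  -573 − 124 = -697;  -2127 − 697 = -2824
-124 − 12 = -136;  -697 − 136 = -833;  -2824 − 833 = -3657
-136 − 12 = -148;  -833 − 148 = -981;  -3657 − 981 = -4638
-148 − 12 = -160;  -981 − 160 = -1141;  -4638 − 1141 = -5779

-5779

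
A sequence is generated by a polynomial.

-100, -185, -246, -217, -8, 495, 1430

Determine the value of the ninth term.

5268

Δ: -85, -61, 29, 209, 503, 935
Δ²: 24, 90, 180, 294, 432
Δ³: 66, 90, 114, 138
Δ⁴: 24, 24, 24
The fourth differences are constant (24).
138 + 24 = 162;  432 + 162 = 594;  935 + 594 = 1529;  1430 + 1529 = 2959
162 + 24 = 186;  594 + 186 = 780;  1529 + 780 = 2309;  2959 + 2309 = 5268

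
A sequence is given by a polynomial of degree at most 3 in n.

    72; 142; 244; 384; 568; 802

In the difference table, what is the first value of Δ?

70

D1: 70, 102, 140, 184, 234
D2: 32, 38, 44, 50
D3: 6, 6, 6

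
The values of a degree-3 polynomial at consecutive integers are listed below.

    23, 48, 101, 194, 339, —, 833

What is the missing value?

Using the first 5 terms:
Δ: 25  53  93  145
Δ²: 28  40  52
Δ³: 12  12
Constant third difference = 12.
Extend forward: 52 + 12 = 64;  145 + 64 = 209;  339 + 209 = 548

548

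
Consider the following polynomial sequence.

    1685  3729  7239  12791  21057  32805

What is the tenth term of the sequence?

Δ: 2044 , 3510 , 5552 , 8266 , 11748
Δ²: 1466 , 2042 , 2714 , 3482
Δ³: 576 , 672 , 768
Δ⁴: 96 , 96
Constant fourth difference = 96, so extend:
768 + 96 = 864;  3482 + 864 = 4346;  11748 + 4346 = 16094;  32805 + 16094 = 48899
864 + 96 = 960;  4346 + 960 = 5306;  16094 + 5306 = 21400;  48899 + 21400 = 70299
960 + 96 = 1056;  5306 + 1056 = 6362;  21400 + 6362 = 27762;  70299 + 27762 = 98061
1056 + 96 = 1152;  6362 + 1152 = 7514;  27762 + 7514 = 35276;  98061 + 35276 = 133337

133337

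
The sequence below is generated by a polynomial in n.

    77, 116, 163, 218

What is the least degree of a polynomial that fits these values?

2

D1: 39, 47, 55
D2: 8, 8
The second differences are constant, so the polynomial has degree 2.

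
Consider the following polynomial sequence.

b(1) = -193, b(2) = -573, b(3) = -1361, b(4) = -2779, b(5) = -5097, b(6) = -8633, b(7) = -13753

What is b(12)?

-79283

First differences: -380, -788, -1418, -2318, -3536, -5120
Second differences: -408, -630, -900, -1218, -1584
Third differences: -222, -270, -318, -366
Fourth differences: -48, -48, -48
The fourth differences are constant (-48).
-366 − 48 = -414;  -1584 − 414 = -1998;  -5120 − 1998 = -7118;  -13753 − 7118 = -20871
-414 − 48 = -462;  -1998 − 462 = -2460;  -7118 − 2460 = -9578;  -20871 − 9578 = -30449
-462 − 48 = -510;  -2460 − 510 = -2970;  -9578 − 2970 = -12548;  -30449 − 12548 = -42997
-510 − 48 = -558;  -2970 − 558 = -3528;  -12548 − 3528 = -16076;  -42997 − 16076 = -59073
-558 − 48 = -606;  -3528 − 606 = -4134;  -16076 − 4134 = -20210;  -59073 − 20210 = -79283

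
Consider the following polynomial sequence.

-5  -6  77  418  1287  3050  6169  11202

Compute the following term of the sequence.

Δ: -1, 83, 341, 869, 1763, 3119, 5033
Δ²: 84, 258, 528, 894, 1356, 1914
Δ³: 174, 270, 366, 462, 558
Δ⁴: 96, 96, 96, 96
The fourth differences are constant (96).
558 + 96 = 654;  1914 + 654 = 2568;  5033 + 2568 = 7601;  11202 + 7601 = 18803

18803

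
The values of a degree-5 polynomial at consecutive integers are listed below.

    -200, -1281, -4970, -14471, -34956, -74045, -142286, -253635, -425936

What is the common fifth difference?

-480

Δ: -1081, -3689, -9501, -20485, -39089, -68241, -111349, -172301
Δ²: -2608, -5812, -10984, -18604, -29152, -43108, -60952
Δ³: -3204, -5172, -7620, -10548, -13956, -17844
Δ⁴: -1968, -2448, -2928, -3408, -3888
Δ⁵: -480, -480, -480, -480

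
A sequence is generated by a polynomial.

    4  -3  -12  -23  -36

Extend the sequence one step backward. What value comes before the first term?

Δ: -7, -9, -11, -13
Δ²: -2, -2, -2
The second differences are constant at -2.
Work back: -7 + 2 = -5;  4 + 5 = 9

9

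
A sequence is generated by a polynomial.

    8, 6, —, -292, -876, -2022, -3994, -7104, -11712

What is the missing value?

Using the last 6 terms:
D1: -584, -1146, -1972, -3110, -4608
D2: -562, -826, -1138, -1498
D3: -264, -312, -360
D4: -48, -48
Constant fourth difference = -48.
Extend backward: -264 + 48 = -216;  -562 + 216 = -346;  -584 + 346 = -238;  -292 + 238 = -54

-54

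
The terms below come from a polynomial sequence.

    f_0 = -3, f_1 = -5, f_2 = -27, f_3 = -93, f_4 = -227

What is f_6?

-795

First differences: -2, -22, -66, -134
Second differences: -20, -44, -68
Third differences: -24, -24
Third differences constant at -24.
-68 − 24 = -92;  -134 − 92 = -226;  -227 − 226 = -453
-92 − 24 = -116;  -226 − 116 = -342;  -453 − 342 = -795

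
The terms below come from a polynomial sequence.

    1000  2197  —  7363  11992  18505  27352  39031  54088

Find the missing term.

4216

Using the last 6 terms:
4629, 6513, 8847, 11679, 15057
1884, 2334, 2832, 3378
450, 498, 546
48, 48
Constant fourth difference = 48.
Extend backward: 450 − 48 = 402;  1884 − 402 = 1482;  4629 − 1482 = 3147;  7363 − 3147 = 4216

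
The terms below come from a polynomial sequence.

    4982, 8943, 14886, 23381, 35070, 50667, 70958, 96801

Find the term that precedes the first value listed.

3961, 5943, 8495, 11689, 15597, 20291, 25843
1982, 2552, 3194, 3908, 4694, 5552
570, 642, 714, 786, 858
72, 72, 72, 72
The fourth differences are constant at 72.
Work back: 570 − 72 = 498;  1982 − 498 = 1484;  3961 − 1484 = 2477;  4982 − 2477 = 2505

2505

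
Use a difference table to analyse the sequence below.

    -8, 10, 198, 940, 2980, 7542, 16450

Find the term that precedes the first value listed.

0

D1: 18  188  742  2040  4562  8908
D2: 170  554  1298  2522  4346
D3: 384  744  1224  1824
D4: 360  480  600
D5: 120  120
The fifth differences are constant at 120.
Work back: 360 − 120 = 240;  384 − 240 = 144;  170 − 144 = 26;  18 − 26 = -8;  -8 + 8 = 0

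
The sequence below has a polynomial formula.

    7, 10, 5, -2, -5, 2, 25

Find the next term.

70

Δ: 3, -5, -7, -3, 7, 23
Δ²: -8, -2, 4, 10, 16
Δ³: 6, 6, 6, 6
Third differences constant at 6.
16 + 6 = 22;  23 + 22 = 45;  25 + 45 = 70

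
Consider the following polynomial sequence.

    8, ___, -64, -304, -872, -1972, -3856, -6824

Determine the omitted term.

4

Using the last 6 terms:
First differences: -240, -568, -1100, -1884, -2968
Second differences: -328, -532, -784, -1084
Third differences: -204, -252, -300
Fourth differences: -48, -48
Constant fourth difference = -48.
Extend backward: -204 + 48 = -156;  -328 + 156 = -172;  -240 + 172 = -68;  -64 + 68 = 4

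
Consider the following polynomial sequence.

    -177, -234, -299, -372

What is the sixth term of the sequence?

-542

-57 , -65 , -73
-8 , -8
Second differences constant at -8.
-73 − 8 = -81;  -372 − 81 = -453
-81 − 8 = -89;  -453 − 89 = -542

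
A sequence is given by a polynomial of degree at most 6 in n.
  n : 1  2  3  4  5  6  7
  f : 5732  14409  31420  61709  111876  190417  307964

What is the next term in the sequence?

477525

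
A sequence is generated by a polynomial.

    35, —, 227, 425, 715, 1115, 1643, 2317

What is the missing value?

Using the last 6 terms:
D1: 198, 290, 400, 528, 674
D2: 92, 110, 128, 146
D3: 18, 18, 18
Constant third difference = 18.
Extend backward: 92 − 18 = 74;  198 − 74 = 124;  227 − 124 = 103

103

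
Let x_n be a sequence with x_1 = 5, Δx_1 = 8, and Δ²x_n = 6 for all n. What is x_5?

Build the table forward from the leading diagonal:
Second differences: 6  6  6  6  6
First differences: 8  14  20  26  32
x: 5  13  27  47  73

73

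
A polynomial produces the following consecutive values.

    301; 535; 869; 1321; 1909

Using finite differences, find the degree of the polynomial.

3

D1: 234, 334, 452, 588
D2: 100, 118, 136
D3: 18, 18
The third differences are constant, so the polynomial has degree 3.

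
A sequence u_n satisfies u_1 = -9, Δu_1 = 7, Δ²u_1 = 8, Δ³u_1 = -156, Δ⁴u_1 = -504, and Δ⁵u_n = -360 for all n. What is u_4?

Build the table forward from the leading diagonal:
Fifth differences: -360  -360  -360  -360
Fourth differences: -504  -864  -1224  -1584
Third differences: -156  -660  -1524  -2748
Second differences: 8  -148  -808  -2332
First differences: 7  15  -133  -941
u: -9  -2  13  -120

-120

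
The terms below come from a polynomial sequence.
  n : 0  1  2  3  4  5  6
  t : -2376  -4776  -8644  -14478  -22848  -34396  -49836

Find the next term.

-69954

Δ: -2400 , -3868 , -5834 , -8370 , -11548 , -15440
Δ²: -1468 , -1966 , -2536 , -3178 , -3892
Δ³: -498 , -570 , -642 , -714
Δ⁴: -72 , -72 , -72
Constant fourth difference = -72, so extend:
-714 − 72 = -786;  -3892 − 786 = -4678;  -15440 − 4678 = -20118;  -49836 − 20118 = -69954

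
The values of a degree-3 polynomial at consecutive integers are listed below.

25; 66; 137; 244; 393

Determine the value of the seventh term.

D1: 41 , 71 , 107 , 149
D2: 30 , 36 , 42
D3: 6 , 6
Third differences constant at 6.
42 + 6 = 48;  149 + 48 = 197;  393 + 197 = 590
48 + 6 = 54;  197 + 54 = 251;  590 + 251 = 841

841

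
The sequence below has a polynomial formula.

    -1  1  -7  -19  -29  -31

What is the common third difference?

6

Δ: 2, -8, -12, -10, -2
Δ²: -10, -4, 2, 8
Δ³: 6, 6, 6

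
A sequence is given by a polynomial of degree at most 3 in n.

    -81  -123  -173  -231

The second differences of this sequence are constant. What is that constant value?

Δ: -42, -50, -58
Δ²: -8, -8

-8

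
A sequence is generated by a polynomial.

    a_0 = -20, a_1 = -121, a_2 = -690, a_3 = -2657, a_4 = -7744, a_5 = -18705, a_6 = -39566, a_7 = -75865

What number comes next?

D1: -101, -569, -1967, -5087, -10961, -20861, -36299
D2: -468, -1398, -3120, -5874, -9900, -15438
D3: -930, -1722, -2754, -4026, -5538
D4: -792, -1032, -1272, -1512
D5: -240, -240, -240
Constant fifth difference = -240, so extend:
-1512 − 240 = -1752;  -5538 − 1752 = -7290;  -15438 − 7290 = -22728;  -36299 − 22728 = -59027;  -75865 − 59027 = -134892

-134892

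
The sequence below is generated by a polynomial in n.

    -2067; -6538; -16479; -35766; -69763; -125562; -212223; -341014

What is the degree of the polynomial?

5

D1: -4471, -9941, -19287, -33997, -55799, -86661, -128791
D2: -5470, -9346, -14710, -21802, -30862, -42130
D3: -3876, -5364, -7092, -9060, -11268
D4: -1488, -1728, -1968, -2208
D5: -240, -240, -240
The fifth differences are constant, so the polynomial has degree 5.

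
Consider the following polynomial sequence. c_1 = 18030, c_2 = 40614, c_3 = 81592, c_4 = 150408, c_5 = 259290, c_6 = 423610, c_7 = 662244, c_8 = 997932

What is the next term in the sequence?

22584 , 40978 , 68816 , 108882 , 164320 , 238634 , 335688
18394 , 27838 , 40066 , 55438 , 74314 , 97054
9444 , 12228 , 15372 , 18876 , 22740
2784 , 3144 , 3504 , 3864
360 , 360 , 360
The fifth differences are constant (360).
3864 + 360 = 4224;  22740 + 4224 = 26964;  97054 + 26964 = 124018;  335688 + 124018 = 459706;  997932 + 459706 = 1457638

1457638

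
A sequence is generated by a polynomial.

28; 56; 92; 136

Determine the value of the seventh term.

316

Δ: 28 , 36 , 44
Δ²: 8 , 8
Second differences constant at 8.
44 + 8 = 52;  136 + 52 = 188
52 + 8 = 60;  188 + 60 = 248
60 + 8 = 68;  248 + 68 = 316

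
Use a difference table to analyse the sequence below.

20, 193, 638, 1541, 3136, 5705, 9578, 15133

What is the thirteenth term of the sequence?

84728

D1: 173, 445, 903, 1595, 2569, 3873, 5555
D2: 272, 458, 692, 974, 1304, 1682
D3: 186, 234, 282, 330, 378
D4: 48, 48, 48, 48
The fourth differences are constant (48).
378 + 48 = 426;  1682 + 426 = 2108;  5555 + 2108 = 7663;  15133 + 7663 = 22796
426 + 48 = 474;  2108 + 474 = 2582;  7663 + 2582 = 10245;  22796 + 10245 = 33041
474 + 48 = 522;  2582 + 522 = 3104;  10245 + 3104 = 13349;  33041 + 13349 = 46390
522 + 48 = 570;  3104 + 570 = 3674;  13349 + 3674 = 17023;  46390 + 17023 = 63413
570 + 48 = 618;  3674 + 618 = 4292;  17023 + 4292 = 21315;  63413 + 21315 = 84728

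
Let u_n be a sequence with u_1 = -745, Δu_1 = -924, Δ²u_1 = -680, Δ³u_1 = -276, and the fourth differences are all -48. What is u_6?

Build the table forward from the leading diagonal:
Fourth differences: -48, -48, -48, -48, -48, -48
Third differences: -276, -324, -372, -420, -468, -516
Second differences: -680, -956, -1280, -1652, -2072, -2540
First differences: -924, -1604, -2560, -3840, -5492, -7564
u: -745, -1669, -3273, -5833, -9673, -15165

-15165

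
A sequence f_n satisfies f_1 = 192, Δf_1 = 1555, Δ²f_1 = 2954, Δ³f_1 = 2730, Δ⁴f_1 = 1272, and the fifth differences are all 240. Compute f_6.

Build the table forward from the leading diagonal:
Δ⁵: 240  240  240  240  240  240
Δ⁴: 1272  1512  1752  1992  2232  2472
Δ³: 2730  4002  5514  7266  9258  11490
Δ²: 2954  5684  9686  15200  22466  31724
Δ: 1555  4509  10193  19879  35079  57545
f: 192  1747  6256  16449  36328  71407

71407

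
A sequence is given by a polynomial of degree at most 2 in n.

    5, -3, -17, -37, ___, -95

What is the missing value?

-63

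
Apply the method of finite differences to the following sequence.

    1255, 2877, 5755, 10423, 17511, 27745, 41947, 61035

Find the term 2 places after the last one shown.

1622, 2878, 4668, 7088, 10234, 14202, 19088
1256, 1790, 2420, 3146, 3968, 4886
534, 630, 726, 822, 918
96, 96, 96, 96
Fourth differences constant at 96.
918 + 96 = 1014;  4886 + 1014 = 5900;  19088 + 5900 = 24988;  61035 + 24988 = 86023
1014 + 96 = 1110;  5900 + 1110 = 7010;  24988 + 7010 = 31998;  86023 + 31998 = 118021

118021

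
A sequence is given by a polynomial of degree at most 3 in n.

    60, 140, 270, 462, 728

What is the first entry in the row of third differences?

12

D1: 80, 130, 192, 266
D2: 50, 62, 74
D3: 12, 12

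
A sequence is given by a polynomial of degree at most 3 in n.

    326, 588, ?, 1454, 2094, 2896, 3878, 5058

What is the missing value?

958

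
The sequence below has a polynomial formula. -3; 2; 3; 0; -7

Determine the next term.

-18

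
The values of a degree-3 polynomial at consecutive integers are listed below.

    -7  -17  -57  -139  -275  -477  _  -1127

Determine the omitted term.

-757

Using the first 6 terms:
Δ: -10, -40, -82, -136, -202
Δ²: -30, -42, -54, -66
Δ³: -12, -12, -12
Constant third difference = -12.
Extend forward: -66 − 12 = -78;  -202 − 78 = -280;  -477 − 280 = -757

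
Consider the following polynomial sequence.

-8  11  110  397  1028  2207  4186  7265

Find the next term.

11792

19 , 99 , 287 , 631 , 1179 , 1979 , 3079
80 , 188 , 344 , 548 , 800 , 1100
108 , 156 , 204 , 252 , 300
48 , 48 , 48 , 48
Fourth differences constant at 48.
300 + 48 = 348;  1100 + 348 = 1448;  3079 + 1448 = 4527;  7265 + 4527 = 11792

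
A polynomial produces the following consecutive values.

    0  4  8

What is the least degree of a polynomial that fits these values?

Δ: 4, 4
The first differences are constant, so the polynomial has degree 1.

1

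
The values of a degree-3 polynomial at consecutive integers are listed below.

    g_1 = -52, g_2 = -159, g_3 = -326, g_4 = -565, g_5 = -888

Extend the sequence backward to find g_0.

7

First differences: -107, -167, -239, -323
Second differences: -60, -72, -84
Third differences: -12, -12
The third differences are constant at -12.
Work back: -60 + 12 = -48;  -107 + 48 = -59;  -52 + 59 = 7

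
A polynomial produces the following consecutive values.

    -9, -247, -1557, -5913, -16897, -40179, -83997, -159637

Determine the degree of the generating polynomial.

5

Δ: -238, -1310, -4356, -10984, -23282, -43818, -75640
Δ²: -1072, -3046, -6628, -12298, -20536, -31822
Δ³: -1974, -3582, -5670, -8238, -11286
Δ⁴: -1608, -2088, -2568, -3048
Δ⁵: -480, -480, -480
The fifth differences are constant, so the polynomial has degree 5.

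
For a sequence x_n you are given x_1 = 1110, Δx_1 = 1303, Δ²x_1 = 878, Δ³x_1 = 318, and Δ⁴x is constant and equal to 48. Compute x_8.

41479

Build the table forward from the leading diagonal:
Fourth differences: 48, 48, 48, 48, 48, 48, 48, 48
Third differences: 318, 366, 414, 462, 510, 558, 606, 654
Second differences: 878, 1196, 1562, 1976, 2438, 2948, 3506, 4112
First differences: 1303, 2181, 3377, 4939, 6915, 9353, 12301, 15807
x: 1110, 2413, 4594, 7971, 12910, 19825, 29178, 41479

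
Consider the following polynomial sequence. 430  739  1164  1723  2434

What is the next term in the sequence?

First differences: 309, 425, 559, 711
Second differences: 116, 134, 152
Third differences: 18, 18
The third differences are constant (18).
152 + 18 = 170;  711 + 170 = 881;  2434 + 881 = 3315

3315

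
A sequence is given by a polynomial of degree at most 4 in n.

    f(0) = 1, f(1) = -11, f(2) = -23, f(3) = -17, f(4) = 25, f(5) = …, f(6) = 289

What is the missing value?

121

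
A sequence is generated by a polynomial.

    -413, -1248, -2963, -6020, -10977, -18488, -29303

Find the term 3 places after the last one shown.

-90512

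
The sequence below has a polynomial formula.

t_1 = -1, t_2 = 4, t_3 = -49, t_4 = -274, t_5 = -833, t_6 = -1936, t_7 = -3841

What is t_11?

-26321

D1: 5  -53  -225  -559  -1103  -1905
D2: -58  -172  -334  -544  -802
D3: -114  -162  -210  -258
D4: -48  -48  -48
Fourth differences constant at -48.
-258 − 48 = -306;  -802 − 306 = -1108;  -1905 − 1108 = -3013;  -3841 − 3013 = -6854
-306 − 48 = -354;  -1108 − 354 = -1462;  -3013 − 1462 = -4475;  -6854 − 4475 = -11329
-354 − 48 = -402;  -1462 − 402 = -1864;  -4475 − 1864 = -6339;  -11329 − 6339 = -17668
-402 − 48 = -450;  -1864 − 450 = -2314;  -6339 − 2314 = -8653;  -17668 − 8653 = -26321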